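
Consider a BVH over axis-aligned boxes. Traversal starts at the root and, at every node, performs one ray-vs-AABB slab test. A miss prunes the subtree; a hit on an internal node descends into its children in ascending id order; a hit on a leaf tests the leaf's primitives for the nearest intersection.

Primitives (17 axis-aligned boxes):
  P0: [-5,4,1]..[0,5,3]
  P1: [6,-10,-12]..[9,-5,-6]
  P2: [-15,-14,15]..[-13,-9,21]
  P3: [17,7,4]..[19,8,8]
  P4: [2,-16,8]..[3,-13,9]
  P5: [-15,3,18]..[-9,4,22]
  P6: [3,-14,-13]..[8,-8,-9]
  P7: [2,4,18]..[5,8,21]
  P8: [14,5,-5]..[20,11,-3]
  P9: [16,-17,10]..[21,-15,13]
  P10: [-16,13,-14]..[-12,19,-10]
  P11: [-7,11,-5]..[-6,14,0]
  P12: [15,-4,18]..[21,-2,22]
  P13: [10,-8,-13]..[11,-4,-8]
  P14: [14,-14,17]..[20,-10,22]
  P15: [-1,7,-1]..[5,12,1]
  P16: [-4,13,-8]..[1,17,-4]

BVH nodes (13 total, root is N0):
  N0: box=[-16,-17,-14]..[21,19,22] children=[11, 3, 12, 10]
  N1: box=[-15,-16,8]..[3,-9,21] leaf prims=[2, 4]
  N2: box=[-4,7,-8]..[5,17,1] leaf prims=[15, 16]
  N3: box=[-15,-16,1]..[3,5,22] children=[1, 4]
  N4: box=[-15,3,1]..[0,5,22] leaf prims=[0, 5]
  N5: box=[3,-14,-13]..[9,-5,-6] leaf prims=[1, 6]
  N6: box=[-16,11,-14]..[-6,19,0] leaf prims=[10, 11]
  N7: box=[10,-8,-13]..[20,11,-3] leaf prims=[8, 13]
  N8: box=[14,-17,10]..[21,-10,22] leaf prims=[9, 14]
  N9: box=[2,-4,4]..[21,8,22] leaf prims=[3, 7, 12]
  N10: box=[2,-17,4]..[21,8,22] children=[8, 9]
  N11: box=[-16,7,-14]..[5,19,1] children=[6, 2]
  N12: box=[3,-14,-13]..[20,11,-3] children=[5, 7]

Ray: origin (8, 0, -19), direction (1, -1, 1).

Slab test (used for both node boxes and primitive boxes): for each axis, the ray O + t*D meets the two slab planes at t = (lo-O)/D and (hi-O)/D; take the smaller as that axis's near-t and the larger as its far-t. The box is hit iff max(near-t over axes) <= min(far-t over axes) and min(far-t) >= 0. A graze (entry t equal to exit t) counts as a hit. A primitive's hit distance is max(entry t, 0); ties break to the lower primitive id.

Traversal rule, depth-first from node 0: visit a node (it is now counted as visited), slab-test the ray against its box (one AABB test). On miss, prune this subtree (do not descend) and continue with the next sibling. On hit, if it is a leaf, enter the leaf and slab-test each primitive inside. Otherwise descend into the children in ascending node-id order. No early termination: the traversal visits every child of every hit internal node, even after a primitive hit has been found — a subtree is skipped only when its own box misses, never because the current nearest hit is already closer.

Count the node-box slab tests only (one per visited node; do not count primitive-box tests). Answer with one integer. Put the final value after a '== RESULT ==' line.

Trace the traversal:
N0 x:[-24,13] y:[-19,17] z:[5,41] -> hit [5,13], descend [3, 10, 11, 12]
  N3 x:[-23,-5] y:[-5,16] z:[20,41] -> miss, prune
  N10 x:[-6,13] y:[-8,17] z:[23,41] -> miss, prune
  N11 x:[-24,-3] y:[-19,-7] z:[5,20] -> miss, prune
  N12 x:[-5,12] y:[-11,14] z:[6,16] -> hit [6,12], descend [5, 7]
    N5 x:[-5,1] y:[5,14] z:[6,13] -> miss, prune
    N7 x:[2,12] y:[-11,8] z:[6,16] -> hit [6,8] leaf, test {P8(miss), P13(miss)}

7 AABB tests over nodes [0, 3, 10, 11, 12, 5, 7]; 1 leaf entered; closest miss.

== RESULT ==
7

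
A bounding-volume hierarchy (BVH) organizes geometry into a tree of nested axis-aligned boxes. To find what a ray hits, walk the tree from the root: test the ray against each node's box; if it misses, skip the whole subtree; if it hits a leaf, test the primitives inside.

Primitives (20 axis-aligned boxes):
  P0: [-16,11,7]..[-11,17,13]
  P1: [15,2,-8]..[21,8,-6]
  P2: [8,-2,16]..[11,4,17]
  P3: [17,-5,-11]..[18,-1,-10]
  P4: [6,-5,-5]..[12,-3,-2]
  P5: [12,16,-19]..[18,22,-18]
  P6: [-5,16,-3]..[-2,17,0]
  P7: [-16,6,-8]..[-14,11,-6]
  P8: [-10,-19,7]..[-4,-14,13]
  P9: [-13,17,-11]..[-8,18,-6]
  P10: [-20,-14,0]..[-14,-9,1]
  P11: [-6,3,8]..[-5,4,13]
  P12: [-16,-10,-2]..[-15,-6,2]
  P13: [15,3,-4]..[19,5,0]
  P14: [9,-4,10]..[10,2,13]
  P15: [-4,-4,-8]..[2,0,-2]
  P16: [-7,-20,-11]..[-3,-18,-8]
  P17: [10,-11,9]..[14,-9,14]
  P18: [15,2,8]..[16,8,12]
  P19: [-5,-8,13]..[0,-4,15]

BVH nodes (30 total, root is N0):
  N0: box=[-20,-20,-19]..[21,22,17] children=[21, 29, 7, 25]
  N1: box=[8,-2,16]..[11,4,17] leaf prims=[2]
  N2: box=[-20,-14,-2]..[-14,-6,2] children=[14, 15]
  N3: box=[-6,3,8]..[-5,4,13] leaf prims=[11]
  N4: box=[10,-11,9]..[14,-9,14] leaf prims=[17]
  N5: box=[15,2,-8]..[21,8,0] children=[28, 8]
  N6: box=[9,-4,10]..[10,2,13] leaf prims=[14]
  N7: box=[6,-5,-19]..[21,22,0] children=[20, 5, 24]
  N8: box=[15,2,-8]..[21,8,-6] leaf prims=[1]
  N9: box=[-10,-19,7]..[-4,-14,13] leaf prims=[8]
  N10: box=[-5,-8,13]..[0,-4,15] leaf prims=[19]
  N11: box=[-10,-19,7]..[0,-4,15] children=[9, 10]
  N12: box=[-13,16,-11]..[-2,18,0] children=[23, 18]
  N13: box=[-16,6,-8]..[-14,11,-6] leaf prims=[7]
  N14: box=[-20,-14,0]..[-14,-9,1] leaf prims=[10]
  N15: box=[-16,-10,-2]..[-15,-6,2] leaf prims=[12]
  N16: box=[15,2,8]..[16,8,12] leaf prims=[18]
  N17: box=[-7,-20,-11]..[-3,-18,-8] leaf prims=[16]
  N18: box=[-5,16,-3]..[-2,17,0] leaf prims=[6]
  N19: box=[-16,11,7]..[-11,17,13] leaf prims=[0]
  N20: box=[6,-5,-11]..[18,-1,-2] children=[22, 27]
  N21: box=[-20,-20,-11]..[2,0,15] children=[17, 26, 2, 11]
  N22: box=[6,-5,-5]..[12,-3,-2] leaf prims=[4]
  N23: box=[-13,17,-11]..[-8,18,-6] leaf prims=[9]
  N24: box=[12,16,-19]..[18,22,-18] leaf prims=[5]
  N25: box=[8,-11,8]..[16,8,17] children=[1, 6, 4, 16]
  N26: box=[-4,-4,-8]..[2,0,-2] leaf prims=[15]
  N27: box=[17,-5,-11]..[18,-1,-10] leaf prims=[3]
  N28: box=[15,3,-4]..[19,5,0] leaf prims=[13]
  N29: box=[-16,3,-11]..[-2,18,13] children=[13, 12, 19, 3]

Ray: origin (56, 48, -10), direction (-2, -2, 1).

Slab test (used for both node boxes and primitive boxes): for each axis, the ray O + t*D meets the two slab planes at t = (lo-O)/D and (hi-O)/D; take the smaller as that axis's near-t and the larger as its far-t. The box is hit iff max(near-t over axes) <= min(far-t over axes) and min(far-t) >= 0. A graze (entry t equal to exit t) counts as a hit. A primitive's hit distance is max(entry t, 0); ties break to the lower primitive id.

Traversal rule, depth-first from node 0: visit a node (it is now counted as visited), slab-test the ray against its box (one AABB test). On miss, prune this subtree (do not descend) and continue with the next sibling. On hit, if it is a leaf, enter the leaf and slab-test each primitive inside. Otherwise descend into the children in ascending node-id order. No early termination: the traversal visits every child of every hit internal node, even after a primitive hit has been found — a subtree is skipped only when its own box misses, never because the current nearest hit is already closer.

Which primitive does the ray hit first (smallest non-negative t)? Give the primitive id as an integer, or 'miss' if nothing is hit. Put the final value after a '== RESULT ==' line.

Trace the traversal:
N0 x:[35/2,38] y:[13,34] z:[-9,27] -> hit [35/2,27], descend [7, 21, 25, 29]
  N7 x:[35/2,25] y:[13,53/2] z:[-9,10] -> miss, prune
  N21 x:[27,38] y:[24,34] z:[-1,25] -> miss, prune
  N25 x:[20,24] y:[20,59/2] z:[18,27] -> hit [20,24], descend [1, 4, 6, 16]
    N1 x:[45/2,24] y:[22,25] z:[26,27] -> miss, prune
    N4 x:[21,23] y:[57/2,59/2] z:[19,24] -> miss, prune
    N6 x:[23,47/2] y:[23,26] z:[20,23] -> hit [23,23] leaf, test {P14@t=23}
    N16 x:[20,41/2] y:[20,23] z:[18,22] -> hit [20,41/2] leaf, test {P18@t=20}
  N29 x:[29,36] y:[15,45/2] z:[-1,23] -> miss, prune

Summary -> nodes [0, 7, 21, 25, 1, 4, 6, 16, 29]; box-tests=9; leaf-entries=2; first=P18

== RESULT ==
18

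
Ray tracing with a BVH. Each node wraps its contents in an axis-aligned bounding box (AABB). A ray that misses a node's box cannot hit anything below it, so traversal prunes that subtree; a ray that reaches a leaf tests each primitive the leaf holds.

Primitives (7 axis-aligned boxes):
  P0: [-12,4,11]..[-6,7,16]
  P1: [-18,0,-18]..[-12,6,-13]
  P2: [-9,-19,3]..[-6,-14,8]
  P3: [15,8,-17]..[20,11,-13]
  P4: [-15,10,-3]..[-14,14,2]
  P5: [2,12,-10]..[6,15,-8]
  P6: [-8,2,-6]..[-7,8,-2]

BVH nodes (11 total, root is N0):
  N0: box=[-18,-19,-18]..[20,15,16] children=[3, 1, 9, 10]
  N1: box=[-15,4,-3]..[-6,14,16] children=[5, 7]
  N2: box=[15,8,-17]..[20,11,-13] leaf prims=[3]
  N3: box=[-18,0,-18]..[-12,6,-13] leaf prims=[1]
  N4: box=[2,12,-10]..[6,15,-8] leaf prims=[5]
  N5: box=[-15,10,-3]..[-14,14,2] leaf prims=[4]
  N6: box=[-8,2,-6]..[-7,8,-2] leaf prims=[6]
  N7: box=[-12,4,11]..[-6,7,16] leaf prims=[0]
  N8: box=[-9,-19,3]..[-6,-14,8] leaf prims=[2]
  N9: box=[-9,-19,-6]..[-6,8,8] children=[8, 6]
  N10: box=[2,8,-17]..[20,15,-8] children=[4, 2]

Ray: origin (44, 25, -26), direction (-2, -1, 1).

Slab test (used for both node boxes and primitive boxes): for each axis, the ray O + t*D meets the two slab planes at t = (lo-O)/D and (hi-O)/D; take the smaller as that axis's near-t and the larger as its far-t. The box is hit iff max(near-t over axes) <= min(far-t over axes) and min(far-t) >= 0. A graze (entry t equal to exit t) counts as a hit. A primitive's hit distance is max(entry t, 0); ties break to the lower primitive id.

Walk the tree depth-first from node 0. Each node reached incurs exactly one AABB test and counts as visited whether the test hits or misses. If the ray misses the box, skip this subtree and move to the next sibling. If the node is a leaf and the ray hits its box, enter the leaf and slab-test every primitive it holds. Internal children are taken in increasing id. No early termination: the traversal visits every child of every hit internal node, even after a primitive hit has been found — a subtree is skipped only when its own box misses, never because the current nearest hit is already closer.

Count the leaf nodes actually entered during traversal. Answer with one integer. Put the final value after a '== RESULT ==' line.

Trace the traversal:
N0 x:[12,31] y:[10,44] z:[8,42] -> hit [12,31], descend [1, 3, 9, 10]
  N1 x:[25,59/2] y:[11,21] z:[23,42] -> miss, prune
  N3 x:[28,31] y:[19,25] z:[8,13] -> miss, prune
  N9 x:[25,53/2] y:[17,44] z:[20,34] -> hit [25,53/2], descend [6, 8]
    N6 x:[51/2,26] y:[17,23] z:[20,24] -> miss, prune
    N8 x:[25,53/2] y:[39,44] z:[29,34] -> miss, prune
  N10 x:[12,21] y:[10,17] z:[9,18] -> hit [12,17], descend [2, 4]
    N2 x:[12,29/2] y:[14,17] z:[9,13] -> miss, prune
    N4 x:[19,21] y:[10,13] z:[16,18] -> miss, prune

Summary -> nodes [0, 1, 3, 9, 6, 8, 10, 2, 4]; box-tests=9; leaf-entries=0; first=miss

== RESULT ==
0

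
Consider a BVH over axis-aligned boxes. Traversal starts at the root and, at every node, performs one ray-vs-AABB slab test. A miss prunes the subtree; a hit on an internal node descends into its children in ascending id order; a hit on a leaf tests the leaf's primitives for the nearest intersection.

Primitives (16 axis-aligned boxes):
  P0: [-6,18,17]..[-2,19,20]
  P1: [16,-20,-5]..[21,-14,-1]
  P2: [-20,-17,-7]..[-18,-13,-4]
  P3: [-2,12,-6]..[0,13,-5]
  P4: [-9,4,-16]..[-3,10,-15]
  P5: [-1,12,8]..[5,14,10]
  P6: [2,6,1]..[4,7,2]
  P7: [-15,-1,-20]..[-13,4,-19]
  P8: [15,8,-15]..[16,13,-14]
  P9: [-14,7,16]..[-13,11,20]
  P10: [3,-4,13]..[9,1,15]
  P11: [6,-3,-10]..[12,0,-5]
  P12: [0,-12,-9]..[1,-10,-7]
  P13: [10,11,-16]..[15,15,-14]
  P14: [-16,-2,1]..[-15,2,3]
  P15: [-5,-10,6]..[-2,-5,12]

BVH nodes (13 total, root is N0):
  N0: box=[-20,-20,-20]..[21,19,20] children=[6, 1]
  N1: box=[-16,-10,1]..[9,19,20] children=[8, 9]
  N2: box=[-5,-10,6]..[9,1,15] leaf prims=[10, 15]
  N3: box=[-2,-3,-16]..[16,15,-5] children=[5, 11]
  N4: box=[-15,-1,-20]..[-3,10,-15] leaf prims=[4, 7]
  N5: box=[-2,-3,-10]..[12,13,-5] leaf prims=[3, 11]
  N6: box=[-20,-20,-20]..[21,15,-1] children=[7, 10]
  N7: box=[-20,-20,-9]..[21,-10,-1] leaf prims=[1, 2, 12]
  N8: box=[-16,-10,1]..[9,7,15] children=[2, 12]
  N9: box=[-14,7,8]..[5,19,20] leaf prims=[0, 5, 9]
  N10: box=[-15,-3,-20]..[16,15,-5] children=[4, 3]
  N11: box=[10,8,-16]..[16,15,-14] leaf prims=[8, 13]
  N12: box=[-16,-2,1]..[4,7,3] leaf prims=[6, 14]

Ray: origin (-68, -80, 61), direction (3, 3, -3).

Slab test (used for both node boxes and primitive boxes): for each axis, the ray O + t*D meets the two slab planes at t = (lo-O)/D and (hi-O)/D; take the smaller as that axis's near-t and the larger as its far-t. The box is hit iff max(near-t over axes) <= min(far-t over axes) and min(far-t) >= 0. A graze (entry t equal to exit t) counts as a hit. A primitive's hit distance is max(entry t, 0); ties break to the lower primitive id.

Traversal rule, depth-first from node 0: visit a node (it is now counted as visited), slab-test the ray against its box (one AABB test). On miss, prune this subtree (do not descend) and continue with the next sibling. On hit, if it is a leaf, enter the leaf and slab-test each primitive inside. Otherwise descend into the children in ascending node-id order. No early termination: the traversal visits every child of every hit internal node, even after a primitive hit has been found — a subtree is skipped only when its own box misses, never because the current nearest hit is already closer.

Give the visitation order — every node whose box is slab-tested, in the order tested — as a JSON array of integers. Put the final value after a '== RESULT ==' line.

Trace the traversal:
N0 x:[16,89/3] y:[20,33] z:[41/3,27] -> hit [20,27], descend [1, 6]
  N1 x:[52/3,77/3] y:[70/3,33] z:[41/3,20] -> miss, prune
  N6 x:[16,89/3] y:[20,95/3] z:[62/3,27] -> hit [62/3,27], descend [7, 10]
    N7 x:[16,89/3] y:[20,70/3] z:[62/3,70/3] -> hit [62/3,70/3] leaf, test {P1(miss), P2(miss), P12@t=68/3}
    N10 x:[53/3,28] y:[77/3,95/3] z:[22,27] -> hit [77/3,27], descend [3, 4]
      N3 x:[22,28] y:[77/3,95/3] z:[22,77/3] -> hit [77/3,77/3], descend [5, 11]
        N5 x:[22,80/3] y:[77/3,31] z:[22,71/3] -> miss, prune
        N11 x:[26,28] y:[88/3,95/3] z:[25,77/3] -> miss, prune
      N4 x:[53/3,65/3] y:[79/3,30] z:[76/3,27] -> miss, prune

Visited [0, 1, 6, 7, 10, 3, 5, 11, 4]. Tests: 9 box, 1 leaf. Nearest: P12.

== RESULT ==
[0, 1, 6, 7, 10, 3, 5, 11, 4]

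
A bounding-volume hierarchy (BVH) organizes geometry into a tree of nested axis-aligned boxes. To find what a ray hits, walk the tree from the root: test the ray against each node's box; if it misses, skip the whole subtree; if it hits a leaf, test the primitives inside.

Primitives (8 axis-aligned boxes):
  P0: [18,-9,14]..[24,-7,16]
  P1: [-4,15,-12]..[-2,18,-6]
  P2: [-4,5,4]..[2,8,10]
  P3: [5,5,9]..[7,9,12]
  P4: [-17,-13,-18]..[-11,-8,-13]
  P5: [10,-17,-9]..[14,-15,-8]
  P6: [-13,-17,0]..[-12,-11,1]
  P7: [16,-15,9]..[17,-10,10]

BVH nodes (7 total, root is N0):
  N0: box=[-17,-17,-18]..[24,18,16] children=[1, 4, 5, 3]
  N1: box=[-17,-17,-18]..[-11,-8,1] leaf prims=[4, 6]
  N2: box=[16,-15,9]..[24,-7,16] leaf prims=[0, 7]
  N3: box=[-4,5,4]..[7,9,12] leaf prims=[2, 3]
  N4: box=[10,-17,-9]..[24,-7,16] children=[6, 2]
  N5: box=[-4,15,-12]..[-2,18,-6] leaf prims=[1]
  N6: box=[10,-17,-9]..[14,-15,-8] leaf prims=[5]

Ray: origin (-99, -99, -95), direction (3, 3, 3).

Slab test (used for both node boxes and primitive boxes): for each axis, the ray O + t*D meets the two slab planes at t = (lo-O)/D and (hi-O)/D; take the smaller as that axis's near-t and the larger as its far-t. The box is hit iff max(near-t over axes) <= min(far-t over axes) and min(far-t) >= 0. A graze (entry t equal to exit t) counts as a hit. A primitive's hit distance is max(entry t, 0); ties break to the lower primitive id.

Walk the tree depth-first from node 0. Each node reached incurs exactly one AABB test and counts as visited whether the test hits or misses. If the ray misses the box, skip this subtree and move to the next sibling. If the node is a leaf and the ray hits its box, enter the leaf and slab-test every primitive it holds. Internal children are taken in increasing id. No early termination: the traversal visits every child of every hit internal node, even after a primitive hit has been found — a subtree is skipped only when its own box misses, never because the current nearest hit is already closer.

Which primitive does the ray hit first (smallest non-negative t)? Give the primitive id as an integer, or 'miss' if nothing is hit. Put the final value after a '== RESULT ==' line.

Traverse from the root:
N0 x:[82/3,41] y:[82/3,39] z:[77/3,37] -> hit [82/3,37], descend [1, 3, 4, 5]
  N1 x:[82/3,88/3] y:[82/3,91/3] z:[77/3,32] -> hit [82/3,88/3] leaf, test {P4(miss), P6(miss)}
  N3 x:[95/3,106/3] y:[104/3,36] z:[33,107/3] -> hit [104/3,106/3] leaf, test {P2(miss), P3@t=104/3}
  N4 x:[109/3,41] y:[82/3,92/3] z:[86/3,37] -> miss, prune
  N5 x:[95/3,97/3] y:[38,39] z:[83/3,89/3] -> miss, prune

Visited [0, 1, 3, 4, 5]. Tests: 5 box, 2 leaf. Nearest: P3.

== RESULT ==
3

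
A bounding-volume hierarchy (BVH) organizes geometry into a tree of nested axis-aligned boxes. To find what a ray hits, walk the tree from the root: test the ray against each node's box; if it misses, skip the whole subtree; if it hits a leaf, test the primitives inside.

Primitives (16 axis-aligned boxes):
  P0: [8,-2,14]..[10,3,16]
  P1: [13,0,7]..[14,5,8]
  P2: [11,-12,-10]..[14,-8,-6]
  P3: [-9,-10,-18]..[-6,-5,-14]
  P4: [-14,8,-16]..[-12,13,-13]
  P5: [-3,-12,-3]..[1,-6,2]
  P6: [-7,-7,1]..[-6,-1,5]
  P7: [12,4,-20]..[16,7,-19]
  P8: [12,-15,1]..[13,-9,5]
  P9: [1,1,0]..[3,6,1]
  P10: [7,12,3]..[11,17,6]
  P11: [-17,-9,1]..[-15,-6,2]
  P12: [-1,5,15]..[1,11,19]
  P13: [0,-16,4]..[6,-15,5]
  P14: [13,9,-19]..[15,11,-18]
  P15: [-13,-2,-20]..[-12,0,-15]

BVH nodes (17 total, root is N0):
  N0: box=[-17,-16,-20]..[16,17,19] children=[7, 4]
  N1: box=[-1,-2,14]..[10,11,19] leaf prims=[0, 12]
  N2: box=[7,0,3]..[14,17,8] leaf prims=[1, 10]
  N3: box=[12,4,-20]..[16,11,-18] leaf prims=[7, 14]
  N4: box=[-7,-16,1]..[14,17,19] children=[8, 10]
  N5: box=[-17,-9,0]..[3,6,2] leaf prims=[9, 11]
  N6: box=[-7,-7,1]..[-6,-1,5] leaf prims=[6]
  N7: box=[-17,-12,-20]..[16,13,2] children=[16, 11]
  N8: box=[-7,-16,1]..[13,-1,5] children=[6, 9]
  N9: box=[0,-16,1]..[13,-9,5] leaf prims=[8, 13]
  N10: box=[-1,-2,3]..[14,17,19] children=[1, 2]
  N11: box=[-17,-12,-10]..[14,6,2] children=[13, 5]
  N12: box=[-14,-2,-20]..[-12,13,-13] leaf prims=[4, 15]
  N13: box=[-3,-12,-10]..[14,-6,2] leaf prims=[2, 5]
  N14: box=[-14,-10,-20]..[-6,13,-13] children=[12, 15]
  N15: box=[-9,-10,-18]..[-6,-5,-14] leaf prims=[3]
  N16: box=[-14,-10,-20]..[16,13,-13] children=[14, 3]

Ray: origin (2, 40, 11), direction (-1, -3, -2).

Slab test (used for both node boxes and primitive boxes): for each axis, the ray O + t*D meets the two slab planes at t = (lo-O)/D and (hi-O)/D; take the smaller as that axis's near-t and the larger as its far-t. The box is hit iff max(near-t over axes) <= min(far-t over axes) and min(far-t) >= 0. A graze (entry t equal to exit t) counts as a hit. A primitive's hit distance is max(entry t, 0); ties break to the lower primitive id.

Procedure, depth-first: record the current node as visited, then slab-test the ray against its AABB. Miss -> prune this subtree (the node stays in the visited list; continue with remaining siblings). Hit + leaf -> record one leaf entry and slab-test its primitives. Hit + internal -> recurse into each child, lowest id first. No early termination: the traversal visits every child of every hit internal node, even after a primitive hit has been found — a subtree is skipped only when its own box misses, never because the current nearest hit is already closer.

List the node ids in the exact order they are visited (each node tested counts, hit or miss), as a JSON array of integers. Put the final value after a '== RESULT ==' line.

Traverse from the root:
N0 x:[-14,19] y:[23/3,56/3] z:[-4,31/2] -> hit [23/3,31/2], descend [4, 7]
  N4 x:[-12,9] y:[23/3,56/3] z:[-4,5] -> miss, prune
  N7 x:[-14,19] y:[9,52/3] z:[9/2,31/2] -> hit [9,31/2], descend [11, 16]
    N11 x:[-12,19] y:[34/3,52/3] z:[9/2,21/2] -> miss, prune
    N16 x:[-14,16] y:[9,50/3] z:[12,31/2] -> hit [12,31/2], descend [3, 14]
      N3 x:[-14,-10] y:[29/3,12] z:[29/2,31/2] -> miss, prune
      N14 x:[8,16] y:[9,50/3] z:[12,31/2] -> hit [12,31/2], descend [12, 15]
        N12 x:[14,16] y:[9,14] z:[12,31/2] -> hit [14,14] leaf, test {P4(miss), P15@t=14}
        N15 x:[8,11] y:[15,50/3] z:[25/2,29/2] -> miss, prune

9 AABB tests over nodes [0, 4, 7, 11, 16, 3, 14, 12, 15]; 1 leaf entered; closest P15.

== RESULT ==
[0, 4, 7, 11, 16, 3, 14, 12, 15]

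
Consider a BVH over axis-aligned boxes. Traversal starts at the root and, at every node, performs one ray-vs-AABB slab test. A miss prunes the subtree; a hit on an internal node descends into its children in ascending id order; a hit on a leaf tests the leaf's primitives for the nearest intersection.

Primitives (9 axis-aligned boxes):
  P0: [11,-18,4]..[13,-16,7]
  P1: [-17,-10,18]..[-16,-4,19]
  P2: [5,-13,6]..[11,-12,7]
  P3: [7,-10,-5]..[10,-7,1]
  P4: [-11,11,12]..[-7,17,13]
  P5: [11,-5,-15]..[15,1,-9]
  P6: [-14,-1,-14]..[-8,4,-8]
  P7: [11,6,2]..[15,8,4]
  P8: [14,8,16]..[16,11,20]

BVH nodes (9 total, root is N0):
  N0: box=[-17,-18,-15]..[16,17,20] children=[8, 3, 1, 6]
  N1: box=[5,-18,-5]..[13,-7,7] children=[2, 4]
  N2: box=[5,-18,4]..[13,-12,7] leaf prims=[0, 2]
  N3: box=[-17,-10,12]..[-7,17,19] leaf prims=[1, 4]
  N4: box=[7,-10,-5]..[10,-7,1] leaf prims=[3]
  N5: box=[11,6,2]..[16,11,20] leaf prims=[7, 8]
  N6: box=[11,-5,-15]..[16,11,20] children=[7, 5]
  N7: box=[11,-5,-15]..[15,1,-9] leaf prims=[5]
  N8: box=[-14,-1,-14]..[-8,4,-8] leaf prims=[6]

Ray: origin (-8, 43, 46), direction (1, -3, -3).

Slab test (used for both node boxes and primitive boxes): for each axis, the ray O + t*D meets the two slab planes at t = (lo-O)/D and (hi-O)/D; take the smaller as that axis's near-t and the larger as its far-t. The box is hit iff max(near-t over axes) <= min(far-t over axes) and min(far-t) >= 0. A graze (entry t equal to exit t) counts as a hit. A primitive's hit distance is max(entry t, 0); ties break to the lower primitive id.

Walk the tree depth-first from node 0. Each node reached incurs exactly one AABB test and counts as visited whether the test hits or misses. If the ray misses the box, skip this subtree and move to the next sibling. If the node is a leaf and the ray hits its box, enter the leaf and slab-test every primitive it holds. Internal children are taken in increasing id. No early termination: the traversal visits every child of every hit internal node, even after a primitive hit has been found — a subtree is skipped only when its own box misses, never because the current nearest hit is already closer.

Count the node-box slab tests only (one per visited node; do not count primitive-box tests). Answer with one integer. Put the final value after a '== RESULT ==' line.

Trace the traversal:
N0 x:[-9,24] y:[26/3,61/3] z:[26/3,61/3] -> hit [26/3,61/3], descend [1, 3, 6, 8]
  N1 x:[13,21] y:[50/3,61/3] z:[13,17] -> hit [50/3,17], descend [2, 4]
    N2 x:[13,21] y:[55/3,61/3] z:[13,14] -> miss, prune
    N4 x:[15,18] y:[50/3,53/3] z:[15,17] -> hit [50/3,17] leaf, test {P3@t=50/3}
  N3 x:[-9,1] y:[26/3,53/3] z:[9,34/3] -> miss, prune
  N6 x:[19,24] y:[32/3,16] z:[26/3,61/3] -> miss, prune
  N8 x:[-6,0] y:[13,44/3] z:[18,20] -> miss, prune

Visited [0, 1, 2, 4, 3, 6, 8]. Tests: 7 box, 1 leaf. Nearest: P3.

== RESULT ==
7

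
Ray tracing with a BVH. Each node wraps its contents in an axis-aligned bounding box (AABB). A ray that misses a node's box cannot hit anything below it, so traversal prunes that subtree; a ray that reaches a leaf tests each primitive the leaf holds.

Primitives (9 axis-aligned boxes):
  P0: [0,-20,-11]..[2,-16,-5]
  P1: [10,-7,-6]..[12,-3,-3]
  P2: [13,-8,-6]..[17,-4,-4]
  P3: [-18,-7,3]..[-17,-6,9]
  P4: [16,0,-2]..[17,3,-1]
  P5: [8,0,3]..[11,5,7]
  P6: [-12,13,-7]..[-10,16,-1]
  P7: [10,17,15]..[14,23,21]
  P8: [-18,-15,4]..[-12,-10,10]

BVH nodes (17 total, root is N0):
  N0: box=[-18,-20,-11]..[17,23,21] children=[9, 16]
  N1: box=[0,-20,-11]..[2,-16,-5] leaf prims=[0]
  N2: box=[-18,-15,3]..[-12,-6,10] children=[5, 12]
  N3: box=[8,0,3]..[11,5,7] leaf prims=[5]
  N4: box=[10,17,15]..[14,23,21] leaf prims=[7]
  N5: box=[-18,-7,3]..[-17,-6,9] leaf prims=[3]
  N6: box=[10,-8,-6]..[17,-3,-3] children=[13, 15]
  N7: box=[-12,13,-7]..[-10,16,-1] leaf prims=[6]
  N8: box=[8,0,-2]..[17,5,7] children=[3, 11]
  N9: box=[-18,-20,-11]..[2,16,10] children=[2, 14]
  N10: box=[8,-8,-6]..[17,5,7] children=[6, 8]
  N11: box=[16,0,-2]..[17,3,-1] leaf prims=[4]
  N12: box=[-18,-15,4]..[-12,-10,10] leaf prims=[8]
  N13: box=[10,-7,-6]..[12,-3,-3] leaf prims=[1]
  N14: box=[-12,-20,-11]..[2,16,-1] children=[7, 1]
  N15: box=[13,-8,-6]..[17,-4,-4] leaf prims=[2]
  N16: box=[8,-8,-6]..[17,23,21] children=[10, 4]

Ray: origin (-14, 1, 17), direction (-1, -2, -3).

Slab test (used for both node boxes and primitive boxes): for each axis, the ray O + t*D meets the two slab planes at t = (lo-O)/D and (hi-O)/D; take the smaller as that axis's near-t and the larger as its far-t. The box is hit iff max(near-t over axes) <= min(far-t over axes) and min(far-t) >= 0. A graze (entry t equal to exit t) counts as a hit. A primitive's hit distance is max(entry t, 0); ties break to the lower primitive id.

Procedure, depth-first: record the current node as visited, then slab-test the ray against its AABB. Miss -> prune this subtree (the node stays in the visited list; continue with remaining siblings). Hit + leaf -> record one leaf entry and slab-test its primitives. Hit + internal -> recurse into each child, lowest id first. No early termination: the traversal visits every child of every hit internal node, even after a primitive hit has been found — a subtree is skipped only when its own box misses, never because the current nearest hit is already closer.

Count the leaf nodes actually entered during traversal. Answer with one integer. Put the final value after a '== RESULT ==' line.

Traverse from the root:
N0 x:[-31,4] y:[-11,21/2] z:[-4/3,28/3] -> hit [-4/3,4], descend [9, 16]
  N9 x:[-16,4] y:[-15/2,21/2] z:[7/3,28/3] -> hit [7/3,4], descend [2, 14]
    N2 x:[-2,4] y:[7/2,8] z:[7/3,14/3] -> hit [7/2,4], descend [5, 12]
      N5 x:[3,4] y:[7/2,4] z:[8/3,14/3] -> hit [7/2,4] leaf, test {P3@t=7/2}
      N12 x:[-2,4] y:[11/2,8] z:[7/3,13/3] -> miss, prune
    N14 x:[-16,-2] y:[-15/2,21/2] z:[6,28/3] -> miss, prune
  N16 x:[-31,-22] y:[-11,9/2] z:[-4/3,23/3] -> miss, prune

Visited [0, 9, 2, 5, 12, 14, 16]. Tests: 7 box, 1 leaf. Nearest: P3.

== RESULT ==
1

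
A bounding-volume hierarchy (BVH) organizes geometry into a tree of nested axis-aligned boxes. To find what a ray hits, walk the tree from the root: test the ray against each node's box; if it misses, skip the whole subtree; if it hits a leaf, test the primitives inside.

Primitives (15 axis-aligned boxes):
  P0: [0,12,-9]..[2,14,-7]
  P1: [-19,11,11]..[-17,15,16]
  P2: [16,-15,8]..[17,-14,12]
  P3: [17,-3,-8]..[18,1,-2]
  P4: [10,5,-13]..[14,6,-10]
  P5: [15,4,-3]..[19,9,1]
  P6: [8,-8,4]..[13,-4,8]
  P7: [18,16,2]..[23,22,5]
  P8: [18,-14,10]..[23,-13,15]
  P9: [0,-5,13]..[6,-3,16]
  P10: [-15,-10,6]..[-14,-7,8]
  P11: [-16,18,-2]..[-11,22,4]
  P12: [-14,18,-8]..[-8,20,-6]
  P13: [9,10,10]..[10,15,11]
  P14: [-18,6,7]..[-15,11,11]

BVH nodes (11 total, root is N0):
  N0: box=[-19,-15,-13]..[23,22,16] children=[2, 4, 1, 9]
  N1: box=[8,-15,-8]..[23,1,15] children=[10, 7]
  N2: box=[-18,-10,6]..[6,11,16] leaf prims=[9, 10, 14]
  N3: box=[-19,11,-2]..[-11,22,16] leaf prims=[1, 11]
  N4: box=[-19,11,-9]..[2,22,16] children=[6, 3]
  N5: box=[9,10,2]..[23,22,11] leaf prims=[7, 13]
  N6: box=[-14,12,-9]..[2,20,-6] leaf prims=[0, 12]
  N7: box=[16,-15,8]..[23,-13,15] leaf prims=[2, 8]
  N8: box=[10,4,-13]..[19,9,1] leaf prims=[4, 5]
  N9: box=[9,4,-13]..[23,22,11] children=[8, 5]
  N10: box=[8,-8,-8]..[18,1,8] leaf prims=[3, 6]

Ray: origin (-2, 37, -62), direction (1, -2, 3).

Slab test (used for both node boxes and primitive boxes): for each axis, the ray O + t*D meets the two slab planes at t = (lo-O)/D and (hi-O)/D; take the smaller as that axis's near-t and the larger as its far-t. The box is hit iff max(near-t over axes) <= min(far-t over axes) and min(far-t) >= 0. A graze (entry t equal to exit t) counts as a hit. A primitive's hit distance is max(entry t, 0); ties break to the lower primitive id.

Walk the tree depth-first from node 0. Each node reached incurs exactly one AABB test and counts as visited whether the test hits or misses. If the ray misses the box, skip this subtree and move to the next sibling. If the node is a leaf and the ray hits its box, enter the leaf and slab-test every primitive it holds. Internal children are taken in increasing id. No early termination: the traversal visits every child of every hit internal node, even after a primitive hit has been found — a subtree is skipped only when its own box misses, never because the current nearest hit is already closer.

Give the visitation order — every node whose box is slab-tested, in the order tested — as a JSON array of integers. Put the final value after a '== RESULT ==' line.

Traverse from the root:
N0 x:[-17,25] y:[15/2,26] z:[49/3,26] -> hit [49/3,25], descend [1, 2, 4, 9]
  N1 x:[10,25] y:[18,26] z:[18,77/3] -> hit [18,25], descend [7, 10]
    N7 x:[18,25] y:[25,26] z:[70/3,77/3] -> hit [25,25] leaf, test {P2(miss), P8@t=25}
    N10 x:[10,20] y:[18,45/2] z:[18,70/3] -> hit [18,20] leaf, test {P3@t=19, P6(miss)}
  N2 x:[-16,8] y:[13,47/2] z:[68/3,26] -> miss, prune
  N4 x:[-17,4] y:[15/2,13] z:[53/3,26] -> miss, prune
  N9 x:[11,25] y:[15/2,33/2] z:[49/3,73/3] -> hit [49/3,33/2], descend [5, 8]
    N5 x:[11,25] y:[15/2,27/2] z:[64/3,73/3] -> miss, prune
    N8 x:[12,21] y:[14,33/2] z:[49/3,21] -> hit [49/3,33/2] leaf, test {P4(miss), P5(miss)}

9 AABB tests over nodes [0, 1, 7, 10, 2, 4, 9, 5, 8]; 3 leaves entered; closest P3.

== RESULT ==
[0, 1, 7, 10, 2, 4, 9, 5, 8]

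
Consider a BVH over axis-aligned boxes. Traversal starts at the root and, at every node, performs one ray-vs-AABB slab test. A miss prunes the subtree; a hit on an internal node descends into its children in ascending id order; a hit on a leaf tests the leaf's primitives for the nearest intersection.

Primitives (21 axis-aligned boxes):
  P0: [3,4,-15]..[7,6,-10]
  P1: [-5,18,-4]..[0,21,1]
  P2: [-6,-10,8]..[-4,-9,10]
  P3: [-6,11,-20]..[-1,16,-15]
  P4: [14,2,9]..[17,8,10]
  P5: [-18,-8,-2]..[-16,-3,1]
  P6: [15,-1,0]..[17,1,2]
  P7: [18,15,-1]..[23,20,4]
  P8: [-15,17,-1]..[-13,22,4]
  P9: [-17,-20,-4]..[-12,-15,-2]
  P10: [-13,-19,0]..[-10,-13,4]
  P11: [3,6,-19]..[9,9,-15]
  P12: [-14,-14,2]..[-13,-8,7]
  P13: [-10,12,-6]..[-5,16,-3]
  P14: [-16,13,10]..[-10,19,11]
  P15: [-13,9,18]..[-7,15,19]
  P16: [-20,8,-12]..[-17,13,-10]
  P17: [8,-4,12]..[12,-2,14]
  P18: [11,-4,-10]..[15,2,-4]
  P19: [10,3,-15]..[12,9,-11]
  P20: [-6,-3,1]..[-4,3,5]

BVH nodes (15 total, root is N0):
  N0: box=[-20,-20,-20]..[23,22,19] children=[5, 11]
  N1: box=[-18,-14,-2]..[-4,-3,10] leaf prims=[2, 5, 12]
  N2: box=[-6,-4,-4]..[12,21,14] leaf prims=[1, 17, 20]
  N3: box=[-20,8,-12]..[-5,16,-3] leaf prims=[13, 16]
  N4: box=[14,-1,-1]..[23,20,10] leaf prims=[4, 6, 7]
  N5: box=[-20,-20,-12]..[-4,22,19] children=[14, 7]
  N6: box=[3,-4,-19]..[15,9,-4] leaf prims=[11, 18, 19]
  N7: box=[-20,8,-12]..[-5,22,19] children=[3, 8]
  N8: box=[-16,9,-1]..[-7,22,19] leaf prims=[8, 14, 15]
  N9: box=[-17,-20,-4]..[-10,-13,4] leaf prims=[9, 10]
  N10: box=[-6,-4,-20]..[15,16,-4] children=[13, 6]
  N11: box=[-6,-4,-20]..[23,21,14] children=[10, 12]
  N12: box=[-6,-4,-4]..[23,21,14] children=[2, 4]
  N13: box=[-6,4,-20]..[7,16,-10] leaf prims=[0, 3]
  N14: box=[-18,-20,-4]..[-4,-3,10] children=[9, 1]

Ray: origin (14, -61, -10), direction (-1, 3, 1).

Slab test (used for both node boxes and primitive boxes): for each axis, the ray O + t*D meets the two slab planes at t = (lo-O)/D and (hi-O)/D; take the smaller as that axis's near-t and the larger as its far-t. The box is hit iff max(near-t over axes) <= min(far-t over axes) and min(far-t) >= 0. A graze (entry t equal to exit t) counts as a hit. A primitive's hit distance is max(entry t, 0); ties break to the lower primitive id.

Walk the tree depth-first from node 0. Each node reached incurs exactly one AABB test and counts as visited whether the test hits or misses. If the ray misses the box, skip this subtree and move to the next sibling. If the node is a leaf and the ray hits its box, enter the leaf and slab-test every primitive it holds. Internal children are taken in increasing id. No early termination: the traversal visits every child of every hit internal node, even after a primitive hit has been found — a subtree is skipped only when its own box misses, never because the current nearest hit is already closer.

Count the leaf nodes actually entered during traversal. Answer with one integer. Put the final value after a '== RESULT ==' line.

Traverse from the root:
N0 x:[-9,34] y:[41/3,83/3] z:[-10,29] -> hit [41/3,83/3], descend [5, 11]
  N5 x:[18,34] y:[41/3,83/3] z:[-2,29] -> hit [18,83/3], descend [7, 14]
    N7 x:[19,34] y:[23,83/3] z:[-2,29] -> hit [23,83/3], descend [3, 8]
      N3 x:[19,34] y:[23,77/3] z:[-2,7] -> miss, prune
      N8 x:[21,30] y:[70/3,83/3] z:[9,29] -> hit [70/3,83/3] leaf, test {P8(miss), P14(miss), P15(miss)}
    N14 x:[18,32] y:[41/3,58/3] z:[6,20] -> hit [18,58/3], descend [1, 9]
      N1 x:[18,32] y:[47/3,58/3] z:[8,20] -> hit [18,58/3] leaf, test {P2(miss), P5(miss), P12(miss)}
      N9 x:[24,31] y:[41/3,16] z:[6,14] -> miss, prune
  N11 x:[-9,20] y:[19,82/3] z:[-10,24] -> hit [19,20], descend [10, 12]
    N10 x:[-1,20] y:[19,77/3] z:[-10,6] -> miss, prune
    N12 x:[-9,20] y:[19,82/3] z:[6,24] -> hit [19,20], descend [2, 4]
      N2 x:[2,20] y:[19,82/3] z:[6,24] -> hit [19,20] leaf, test {P1(miss), P17(miss), P20(miss)}
      N4 x:[-9,0] y:[20,27] z:[9,20] -> miss, prune

order=[0, 5, 7, 3, 8, 14, 1, 9, 11, 10, 12, 2, 4]  |boxes|=13  |leaves|=3  hit=miss

== RESULT ==
3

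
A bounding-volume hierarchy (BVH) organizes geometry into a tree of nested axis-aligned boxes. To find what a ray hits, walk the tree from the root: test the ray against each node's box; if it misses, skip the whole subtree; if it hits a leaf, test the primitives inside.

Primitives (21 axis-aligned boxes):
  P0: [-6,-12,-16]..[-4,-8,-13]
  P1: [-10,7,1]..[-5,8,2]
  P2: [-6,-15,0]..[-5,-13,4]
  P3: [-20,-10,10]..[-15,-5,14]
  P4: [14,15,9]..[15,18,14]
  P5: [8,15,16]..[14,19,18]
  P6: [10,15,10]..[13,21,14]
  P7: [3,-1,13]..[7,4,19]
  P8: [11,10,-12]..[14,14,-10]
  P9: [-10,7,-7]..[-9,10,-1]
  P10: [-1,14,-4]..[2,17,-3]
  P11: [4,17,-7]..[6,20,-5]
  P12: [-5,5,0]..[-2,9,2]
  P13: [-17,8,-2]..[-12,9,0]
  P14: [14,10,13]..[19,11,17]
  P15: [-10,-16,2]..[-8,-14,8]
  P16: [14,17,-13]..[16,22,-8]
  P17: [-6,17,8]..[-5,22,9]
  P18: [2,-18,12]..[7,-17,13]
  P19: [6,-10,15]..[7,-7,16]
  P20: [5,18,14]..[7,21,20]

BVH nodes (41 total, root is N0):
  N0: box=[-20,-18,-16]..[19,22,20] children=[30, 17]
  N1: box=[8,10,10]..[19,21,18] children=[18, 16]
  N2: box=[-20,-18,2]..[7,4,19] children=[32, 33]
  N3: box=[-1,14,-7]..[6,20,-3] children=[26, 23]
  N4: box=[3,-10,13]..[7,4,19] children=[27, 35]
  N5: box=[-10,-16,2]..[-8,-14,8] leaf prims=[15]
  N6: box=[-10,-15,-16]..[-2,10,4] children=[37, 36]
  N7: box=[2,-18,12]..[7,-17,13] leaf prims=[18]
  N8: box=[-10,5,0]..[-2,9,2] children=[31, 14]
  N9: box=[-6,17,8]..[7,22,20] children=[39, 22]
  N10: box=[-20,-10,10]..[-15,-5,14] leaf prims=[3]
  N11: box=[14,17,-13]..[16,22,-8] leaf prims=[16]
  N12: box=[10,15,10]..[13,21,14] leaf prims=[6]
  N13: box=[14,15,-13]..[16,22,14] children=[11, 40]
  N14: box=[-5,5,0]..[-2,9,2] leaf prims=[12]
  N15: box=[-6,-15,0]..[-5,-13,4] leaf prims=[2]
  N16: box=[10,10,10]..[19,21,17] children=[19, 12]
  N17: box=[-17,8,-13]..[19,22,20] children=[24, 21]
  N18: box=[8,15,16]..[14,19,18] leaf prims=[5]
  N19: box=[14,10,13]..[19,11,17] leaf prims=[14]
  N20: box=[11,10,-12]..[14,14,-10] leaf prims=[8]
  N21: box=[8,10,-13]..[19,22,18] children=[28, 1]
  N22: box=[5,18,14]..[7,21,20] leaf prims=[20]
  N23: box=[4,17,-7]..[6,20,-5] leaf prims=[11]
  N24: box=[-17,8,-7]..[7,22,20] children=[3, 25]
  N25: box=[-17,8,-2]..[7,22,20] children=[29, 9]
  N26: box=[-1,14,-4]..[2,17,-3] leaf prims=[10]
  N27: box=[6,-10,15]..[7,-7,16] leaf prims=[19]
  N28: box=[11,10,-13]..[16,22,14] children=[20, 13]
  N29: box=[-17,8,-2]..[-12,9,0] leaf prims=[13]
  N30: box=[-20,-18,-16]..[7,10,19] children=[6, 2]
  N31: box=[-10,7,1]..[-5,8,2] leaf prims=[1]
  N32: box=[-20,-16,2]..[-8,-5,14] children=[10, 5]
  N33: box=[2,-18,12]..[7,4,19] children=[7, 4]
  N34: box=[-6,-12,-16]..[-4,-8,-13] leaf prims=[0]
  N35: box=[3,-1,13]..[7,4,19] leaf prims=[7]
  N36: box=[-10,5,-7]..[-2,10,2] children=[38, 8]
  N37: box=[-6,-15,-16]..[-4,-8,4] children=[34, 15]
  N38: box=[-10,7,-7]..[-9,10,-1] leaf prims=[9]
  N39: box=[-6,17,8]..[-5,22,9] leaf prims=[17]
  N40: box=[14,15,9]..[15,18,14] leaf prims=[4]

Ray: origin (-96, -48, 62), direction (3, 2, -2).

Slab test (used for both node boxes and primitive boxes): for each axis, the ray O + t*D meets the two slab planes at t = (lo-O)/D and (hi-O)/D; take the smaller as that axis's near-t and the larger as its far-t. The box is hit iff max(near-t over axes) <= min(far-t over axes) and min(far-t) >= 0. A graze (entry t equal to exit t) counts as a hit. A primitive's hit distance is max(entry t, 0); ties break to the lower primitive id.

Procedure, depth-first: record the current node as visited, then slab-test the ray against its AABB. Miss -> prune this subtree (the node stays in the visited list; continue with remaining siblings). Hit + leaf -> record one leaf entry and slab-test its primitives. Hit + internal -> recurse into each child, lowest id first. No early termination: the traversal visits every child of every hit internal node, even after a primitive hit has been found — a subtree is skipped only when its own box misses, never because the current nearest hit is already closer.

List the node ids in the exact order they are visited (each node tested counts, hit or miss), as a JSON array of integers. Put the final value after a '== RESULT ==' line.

Traverse from the root:
N0 x:[76/3,115/3] y:[15,35] z:[21,39] -> hit [76/3,35], descend [17, 30]
  N17 x:[79/3,115/3] y:[28,35] z:[21,75/2] -> hit [28,35], descend [21, 24]
    N21 x:[104/3,115/3] y:[29,35] z:[22,75/2] -> hit [104/3,35], descend [1, 28]
      N1 x:[104/3,115/3] y:[29,69/2] z:[22,26] -> miss, prune
      N28 x:[107/3,112/3] y:[29,35] z:[24,75/2] -> miss, prune
    N24 x:[79/3,103/3] y:[28,35] z:[21,69/2] -> hit [28,103/3], descend [3, 25]
      N3 x:[95/3,34] y:[31,34] z:[65/2,69/2] -> hit [65/2,34], descend [23, 26]
        N23 x:[100/3,34] y:[65/2,34] z:[67/2,69/2] -> hit [67/2,34] leaf, test {P11@t=67/2}
        N26 x:[95/3,98/3] y:[31,65/2] z:[65/2,33] -> hit [65/2,65/2] leaf, test {P10@t=65/2}
      N25 x:[79/3,103/3] y:[28,35] z:[21,32] -> hit [28,32], descend [9, 29]
        N9 x:[30,103/3] y:[65/2,35] z:[21,27] -> miss, prune
        N29 x:[79/3,28] y:[28,57/2] z:[31,32] -> miss, prune
  N30 x:[76/3,103/3] y:[15,29] z:[43/2,39] -> hit [76/3,29], descend [2, 6]
    N2 x:[76/3,103/3] y:[15,26] z:[43/2,30] -> hit [76/3,26], descend [32, 33]
      N32 x:[76/3,88/3] y:[16,43/2] z:[24,30] -> miss, prune
      N33 x:[98/3,103/3] y:[15,26] z:[43/2,25] -> miss, prune
    N6 x:[86/3,94/3] y:[33/2,29] z:[29,39] -> hit [29,29], descend [36, 37]
      N36 x:[86/3,94/3] y:[53/2,29] z:[30,69/2] -> miss, prune
      N37 x:[30,92/3] y:[33/2,20] z:[29,39] -> miss, prune

19 AABB tests over nodes [0, 17, 21, 1, 28, 24, 3, 23, 26, 25, 9, 29, 30, 2, 32, 33, 6, 36, 37]; 2 leaves entered; closest P10.

== RESULT ==
[0, 17, 21, 1, 28, 24, 3, 23, 26, 25, 9, 29, 30, 2, 32, 33, 6, 36, 37]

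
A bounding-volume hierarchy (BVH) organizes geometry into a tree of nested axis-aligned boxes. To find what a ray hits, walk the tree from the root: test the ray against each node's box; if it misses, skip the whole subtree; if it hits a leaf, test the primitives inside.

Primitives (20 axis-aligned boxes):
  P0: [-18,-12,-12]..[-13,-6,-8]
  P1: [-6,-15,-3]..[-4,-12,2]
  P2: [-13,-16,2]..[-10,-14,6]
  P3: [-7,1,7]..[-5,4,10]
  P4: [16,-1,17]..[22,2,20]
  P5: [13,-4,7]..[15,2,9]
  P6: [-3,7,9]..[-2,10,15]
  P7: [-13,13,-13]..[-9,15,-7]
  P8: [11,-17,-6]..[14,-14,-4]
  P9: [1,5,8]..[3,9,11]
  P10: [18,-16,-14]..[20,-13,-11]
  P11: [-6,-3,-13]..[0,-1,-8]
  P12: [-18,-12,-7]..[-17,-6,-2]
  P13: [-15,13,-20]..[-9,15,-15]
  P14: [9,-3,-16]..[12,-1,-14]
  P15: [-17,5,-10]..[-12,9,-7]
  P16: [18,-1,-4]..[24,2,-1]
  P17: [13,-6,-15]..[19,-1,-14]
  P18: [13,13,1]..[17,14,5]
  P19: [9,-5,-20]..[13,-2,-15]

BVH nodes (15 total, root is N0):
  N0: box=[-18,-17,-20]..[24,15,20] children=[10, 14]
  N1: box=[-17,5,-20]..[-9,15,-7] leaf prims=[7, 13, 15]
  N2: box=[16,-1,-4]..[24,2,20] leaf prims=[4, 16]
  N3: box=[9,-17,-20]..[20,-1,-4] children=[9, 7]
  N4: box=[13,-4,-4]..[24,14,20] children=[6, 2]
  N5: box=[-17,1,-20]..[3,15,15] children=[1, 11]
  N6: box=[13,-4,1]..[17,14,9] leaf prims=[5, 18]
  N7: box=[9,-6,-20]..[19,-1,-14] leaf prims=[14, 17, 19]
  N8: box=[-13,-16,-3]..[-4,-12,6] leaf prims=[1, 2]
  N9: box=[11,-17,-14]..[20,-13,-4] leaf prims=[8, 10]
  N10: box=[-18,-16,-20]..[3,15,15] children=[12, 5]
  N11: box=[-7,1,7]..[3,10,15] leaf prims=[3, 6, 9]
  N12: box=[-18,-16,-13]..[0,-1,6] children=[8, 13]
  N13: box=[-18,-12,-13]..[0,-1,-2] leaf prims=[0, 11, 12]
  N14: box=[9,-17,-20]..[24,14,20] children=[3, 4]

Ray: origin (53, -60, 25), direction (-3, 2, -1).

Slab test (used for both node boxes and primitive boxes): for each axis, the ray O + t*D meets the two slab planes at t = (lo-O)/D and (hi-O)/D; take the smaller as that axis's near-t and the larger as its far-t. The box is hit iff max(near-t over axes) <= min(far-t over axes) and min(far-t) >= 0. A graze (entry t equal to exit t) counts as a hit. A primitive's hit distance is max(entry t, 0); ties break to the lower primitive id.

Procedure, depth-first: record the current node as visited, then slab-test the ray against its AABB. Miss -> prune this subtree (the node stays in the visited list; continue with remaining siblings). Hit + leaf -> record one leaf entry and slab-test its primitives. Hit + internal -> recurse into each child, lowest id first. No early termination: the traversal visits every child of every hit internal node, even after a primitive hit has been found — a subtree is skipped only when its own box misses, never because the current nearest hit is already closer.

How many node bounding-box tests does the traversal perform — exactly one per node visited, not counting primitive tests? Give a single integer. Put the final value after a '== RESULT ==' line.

Walk:
N0 x:[29/3,71/3] y:[43/2,75/2] z:[5,45] -> hit [43/2,71/3], descend [10, 14]
  N10 x:[50/3,71/3] y:[22,75/2] z:[10,45] -> hit [22,71/3], descend [5, 12]
    N5 x:[50/3,70/3] y:[61/2,75/2] z:[10,45] -> miss, prune
    N12 x:[53/3,71/3] y:[22,59/2] z:[19,38] -> hit [22,71/3], descend [8, 13]
      N8 x:[19,22] y:[22,24] z:[19,28] -> hit [22,22] leaf, test {P1(miss), P2@t=22}
      N13 x:[53/3,71/3] y:[24,59/2] z:[27,38] -> miss, prune
  N14 x:[29/3,44/3] y:[43/2,37] z:[5,45] -> miss, prune

Visited [0, 10, 5, 12, 8, 13, 14]. Tests: 7 box, 1 leaf. Nearest: P2.

== RESULT ==
7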